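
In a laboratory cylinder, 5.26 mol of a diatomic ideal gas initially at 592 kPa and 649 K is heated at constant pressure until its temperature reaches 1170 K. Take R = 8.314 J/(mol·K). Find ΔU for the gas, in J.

57000 J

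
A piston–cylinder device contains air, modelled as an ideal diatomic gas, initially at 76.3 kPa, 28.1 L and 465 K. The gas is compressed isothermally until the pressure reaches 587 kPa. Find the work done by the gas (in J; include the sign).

n = P₁V₁/(RT₁) = 76.3×28.1/(8.314×465) = 0.555 mol.
Isothermal: T stays 465 K; PV = const ⇒ V₂ = 3.65 L, P₂ = 587 kPa.
W = nRT ln(V₂/V₁) = 0.555×8.314×465×ln(0.130) = -4370 J.

-4370 J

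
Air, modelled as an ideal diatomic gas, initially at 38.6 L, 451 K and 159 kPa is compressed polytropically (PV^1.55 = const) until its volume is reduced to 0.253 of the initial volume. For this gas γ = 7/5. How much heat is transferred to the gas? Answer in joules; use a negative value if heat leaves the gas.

4730 J

n = P₁V₁/(RT₁) = 159×38.6/(8.314×451) = 1.64 mol.
Polytropic n=1.55: T₂ = T₁(V₁/V₂)^(n−1) = 451×(3.95)^0.55 = 960 K; P₂ = P₁(V₁/V₂)^n = 1340 kPa.
W = (P₁V₁−P₂V₂)/(n−1) = (159×38.6−1340×9.77)/0.55 = -12600 J.
ΔU = nCvΔT = 1.64×20.8×(960−451) = 17300 J.
Q = ΔU + W = 4730 J.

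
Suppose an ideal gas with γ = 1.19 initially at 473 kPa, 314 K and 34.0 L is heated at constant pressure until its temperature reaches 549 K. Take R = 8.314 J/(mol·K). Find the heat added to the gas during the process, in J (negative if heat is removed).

75400 J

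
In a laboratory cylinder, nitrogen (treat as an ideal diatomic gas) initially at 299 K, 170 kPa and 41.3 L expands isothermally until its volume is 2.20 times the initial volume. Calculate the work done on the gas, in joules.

n = P₁V₁/(RT₁) = 170×41.3/(8.314×299) = 2.82 mol.
Isothermal: T stays 299 K; PV = const ⇒ V₂ = 90.9 L, P₂ = 77.3 kPa.
W = nRT ln(V₂/V₁) = 2.82×8.314×299×ln(2.20) = 5540 J.
Work done on the gas = −W_by = -5540 J.

-5540 J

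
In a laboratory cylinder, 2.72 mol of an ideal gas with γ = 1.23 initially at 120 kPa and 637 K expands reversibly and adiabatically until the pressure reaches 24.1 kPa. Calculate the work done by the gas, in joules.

16200 J

V₁ = nRT₁/P₁ = 2.72×8.314×637/120 = 120 L.
Adiabatic: T₂/T₁ = (P₂/P₁)^((γ−1)/γ) ⇒ T₂ = 637×(0.201)^0.187 = 472 K; V₂ = 443 L.
ΔU = nCvΔT = 2.72×36.1×(472−637) = -16200 J.
Q = 0 for an adiabatic process, so W = −ΔU = 16200 J.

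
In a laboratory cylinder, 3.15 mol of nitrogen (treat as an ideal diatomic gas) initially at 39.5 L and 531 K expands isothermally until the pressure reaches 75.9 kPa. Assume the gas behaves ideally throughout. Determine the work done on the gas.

-21300 J

P₁ = nRT₁/V₁ = 3.15×8.314×531/39.5 = 352 kPa.
Isothermal: T stays 531 K; PV = const ⇒ V₂ = 183 L, P₂ = 75.9 kPa.
W = nRT ln(V₂/V₁) = 3.15×8.314×531×ln(4.64) = 21300 J.
Work done on the gas = −W_by = -21300 J.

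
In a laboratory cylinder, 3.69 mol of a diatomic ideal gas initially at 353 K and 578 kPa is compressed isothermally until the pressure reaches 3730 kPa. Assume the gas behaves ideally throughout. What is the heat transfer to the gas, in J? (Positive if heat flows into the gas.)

-20200 J

V₁ = nRT₁/P₁ = 3.69×8.314×353/578 = 18.7 L.
Isothermal: T stays 353 K; PV = const ⇒ V₂ = 2.90 L, P₂ = 3730 kPa.
ΔU = 0 (ideal gas, T constant).
W = nRT ln(V₂/V₁) = 3.69×8.314×353×ln(0.155) = -20200 J.
Q = ΔU + W = -20200 J.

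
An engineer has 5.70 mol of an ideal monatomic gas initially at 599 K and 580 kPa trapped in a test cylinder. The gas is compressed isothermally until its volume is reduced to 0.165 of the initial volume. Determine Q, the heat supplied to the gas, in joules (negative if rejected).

V₁ = nRT₁/P₁ = 5.70×8.314×599/580 = 48.9 L.
Isothermal: T stays 599 K; PV = const ⇒ V₂ = 8.08 L, P₂ = 3520 kPa.
ΔU = 0 (ideal gas, T constant).
W = nRT ln(V₂/V₁) = 5.70×8.314×599×ln(0.165) = -51100 J.
Q = ΔU + W = -51100 J.

-51100 J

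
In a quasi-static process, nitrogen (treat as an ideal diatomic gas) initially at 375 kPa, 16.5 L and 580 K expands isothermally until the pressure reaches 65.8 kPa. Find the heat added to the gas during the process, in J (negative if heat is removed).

n = P₁V₁/(RT₁) = 375×16.5/(8.314×580) = 1.28 mol.
Isothermal: T stays 580 K; PV = const ⇒ V₂ = 94.0 L, P₂ = 65.8 kPa.
ΔU = 0 (ideal gas, T constant).
W = nRT ln(V₂/V₁) = 1.28×8.314×580×ln(5.70) = 10800 J.
Q = ΔU + W = 10800 J.

10800 J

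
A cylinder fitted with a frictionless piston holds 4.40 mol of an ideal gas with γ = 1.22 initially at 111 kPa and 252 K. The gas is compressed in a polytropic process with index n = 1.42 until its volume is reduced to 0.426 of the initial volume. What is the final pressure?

373 kPa

V₁ = nRT₁/P₁ = 4.40×8.314×252/111 = 83.1 L.
Polytropic n=1.42: T₂ = T₁(V₁/V₂)^(n−1) = 252×(2.35)^0.42 = 361 K; P₂ = P₁(V₁/V₂)^n = 373 kPa.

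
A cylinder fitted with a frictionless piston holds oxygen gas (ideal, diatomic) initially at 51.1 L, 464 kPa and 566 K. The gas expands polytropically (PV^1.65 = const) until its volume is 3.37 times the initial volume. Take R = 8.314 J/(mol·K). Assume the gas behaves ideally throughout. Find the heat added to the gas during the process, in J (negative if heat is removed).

n = P₁V₁/(RT₁) = 464×51.1/(8.314×566) = 5.04 mol.
Polytropic n=1.65: T₂ = T₁(V₁/V₂)^(n−1) = 566×(0.297)^0.65 = 257 K; P₂ = P₁(V₁/V₂)^n = 62.5 kPa.
W = (P₁V₁−P₂V₂)/(n−1) = (464×51.1−62.5×172)/0.65 = 19900 J.
ΔU = nCvΔT = 5.04×20.8×(257−566) = -32400 J.
Q = ΔU + W = -12400 J.

-12400 J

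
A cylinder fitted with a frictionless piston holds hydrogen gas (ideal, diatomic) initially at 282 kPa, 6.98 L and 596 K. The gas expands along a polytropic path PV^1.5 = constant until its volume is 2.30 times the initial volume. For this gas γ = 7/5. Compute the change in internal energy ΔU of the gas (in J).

n = P₁V₁/(RT₁) = 282×6.98/(8.314×596) = 0.397 mol.
Polytropic n=1.5: T₂ = T₁(V₁/V₂)^(n−1) = 596×(0.435)^0.50 = 393 K; P₂ = P₁(V₁/V₂)^n = 80.8 kPa.
For an ideal gas ΔU = nCvΔT with Cv = (5/2)R = 20.8 J/(mol·K).
ΔU = 0.397×20.8×(393−596) = -1680 J.

-1680 J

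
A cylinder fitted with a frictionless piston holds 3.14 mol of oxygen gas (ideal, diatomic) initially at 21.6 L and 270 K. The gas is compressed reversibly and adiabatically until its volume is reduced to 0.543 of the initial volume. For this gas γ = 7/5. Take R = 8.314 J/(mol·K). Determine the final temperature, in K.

345 K

P₁ = nRT₁/V₁ = 3.14×8.314×270/21.6 = 326 kPa.
Adiabatic: TV^(γ−1) = const ⇒ T₂ = 270×(1.84)^0.400 = 345 K; PV^γ = const ⇒ P₂ = 767 kPa.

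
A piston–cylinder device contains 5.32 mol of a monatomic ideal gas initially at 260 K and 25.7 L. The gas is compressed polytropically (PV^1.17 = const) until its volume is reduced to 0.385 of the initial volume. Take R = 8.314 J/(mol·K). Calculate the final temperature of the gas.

306 K

P₁ = nRT₁/V₁ = 5.32×8.314×260/25.7 = 447 kPa.
Polytropic n=1.17: T₂ = T₁(V₁/V₂)^(n−1) = 260×(2.60)^0.17 = 306 K; P₂ = P₁(V₁/V₂)^n = 1370 kPa.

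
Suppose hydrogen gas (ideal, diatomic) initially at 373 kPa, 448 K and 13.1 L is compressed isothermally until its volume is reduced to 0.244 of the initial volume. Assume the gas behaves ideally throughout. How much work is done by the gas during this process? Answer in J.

n = P₁V₁/(RT₁) = 373×13.1/(8.314×448) = 1.31 mol.
Isothermal: T stays 448 K; PV = const ⇒ V₂ = 3.20 L, P₂ = 1530 kPa.
W = nRT ln(V₂/V₁) = 1.31×8.314×448×ln(0.244) = -6890 J.

-6890 J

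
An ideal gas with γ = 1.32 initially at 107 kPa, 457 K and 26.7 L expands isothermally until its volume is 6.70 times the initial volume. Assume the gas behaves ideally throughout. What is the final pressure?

16.0 kPa

Isothermal: T stays 457 K; PV = const ⇒ V₂ = 179 L, P₂ = 16.0 kPa.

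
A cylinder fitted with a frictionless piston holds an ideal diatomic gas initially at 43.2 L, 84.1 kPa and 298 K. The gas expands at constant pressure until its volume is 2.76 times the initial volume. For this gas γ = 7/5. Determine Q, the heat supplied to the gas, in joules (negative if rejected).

22400 J

n = P₁V₁/(RT₁) = 84.1×43.2/(8.314×298) = 1.47 mol.
Isobaric: P stays 84.1 kPa; V/T = const ⇒ T₂ = 822 K, V₂ = 119 L.
W = PΔV = 84.1×(119−43.2) kPa·L = 6390 J.
ΔU = nCvΔT = 1.47×20.8×(822−298) = 16000 J.
Q = ΔU + W = nCpΔT = 22400 J.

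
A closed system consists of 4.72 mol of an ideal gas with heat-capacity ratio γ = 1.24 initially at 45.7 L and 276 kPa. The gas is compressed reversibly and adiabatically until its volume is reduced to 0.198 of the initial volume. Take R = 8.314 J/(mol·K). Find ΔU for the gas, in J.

25000 J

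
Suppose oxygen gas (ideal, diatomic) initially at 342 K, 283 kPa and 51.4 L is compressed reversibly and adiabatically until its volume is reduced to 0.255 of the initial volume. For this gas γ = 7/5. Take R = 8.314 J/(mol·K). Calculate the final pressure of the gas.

1920 kPa

Adiabatic: TV^(γ−1) = const ⇒ T₂ = 342×(3.92)^0.400 = 591 K; PV^γ = const ⇒ P₂ = 1920 kPa.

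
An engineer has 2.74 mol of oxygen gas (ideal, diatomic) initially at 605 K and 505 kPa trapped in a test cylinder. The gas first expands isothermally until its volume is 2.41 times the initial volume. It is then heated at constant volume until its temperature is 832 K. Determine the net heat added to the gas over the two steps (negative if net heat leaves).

V₁ = nRT₁/P₁ = 2.74×8.314×605/505 = 27.3 L.
Step 1 — Isothermal: T stays 605 K; PV = const ⇒ V₂ = 65.8 L, P₂ = 210 kPa.
ΔU = 0 (ideal gas, T constant).
W = nRT ln(V₂/V₁) = 2.74×8.314×605×ln(2.41) = 12100 J.
Q = ΔU + W = 12100 J.
State after step 1: P = 210 kPa, V = 65.8 L, T = 605 K.
Step 2 — Isochoric: V stays 65.8 L; P/T = const ⇒ T₂ = 832 K, P₂ = 288 kPa.
W = 0 (no volume change).
ΔU = nCvΔT = 2.74×20.8×(832−605) = 12900 J.
Q = ΔU = 12900 J.
Net over both steps: W = 12100 J, Q = 25100 J, ΔU = 12900 J.

25100 J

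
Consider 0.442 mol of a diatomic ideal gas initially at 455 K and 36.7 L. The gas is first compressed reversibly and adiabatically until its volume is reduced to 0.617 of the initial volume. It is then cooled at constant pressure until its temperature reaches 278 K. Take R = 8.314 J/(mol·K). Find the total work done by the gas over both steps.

P₁ = nRT₁/V₁ = 0.442×8.314×455/36.7 = 45.6 kPa.
Step 1 — Adiabatic: TV^(γ−1) = const ⇒ T₂ = 455×(1.62)^0.400 = 552 K; PV^γ = const ⇒ P₂ = 89.6 kPa.
ΔU = nCvΔT = 0.442×20.8×(552−455) = 891 J.
Q = 0 for an adiabatic process, so W = −ΔU = -891 J.
State after step 1: P = 89.6 kPa, V = 22.6 L, T = 552 K.
Step 2 — Isobaric: P stays 89.6 kPa; V/T = const ⇒ T₂ = 278 K, V₂ = 11.4 L.
W = PΔV = 89.6×(11.4−22.6) kPa·L = -1010 J.
ΔU = nCvΔT = 0.442×20.8×(278−552) = -2520 J.
Q = ΔU + W = nCpΔT = -3520 J.
Net over both steps: W = -1900 J, Q = -3520 J, ΔU = -1630 J.

-1900 J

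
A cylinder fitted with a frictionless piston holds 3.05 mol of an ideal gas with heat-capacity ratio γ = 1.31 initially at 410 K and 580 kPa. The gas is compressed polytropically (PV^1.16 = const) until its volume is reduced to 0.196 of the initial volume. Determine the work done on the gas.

19400 J

V₁ = nRT₁/P₁ = 3.05×8.314×410/580 = 17.9 L.
Polytropic n=1.16: T₂ = T₁(V₁/V₂)^(n−1) = 410×(5.10)^0.16 = 532 K; P₂ = P₁(V₁/V₂)^n = 3840 kPa.
W = (P₁V₁−P₂V₂)/(n−1) = (580×17.9−3840×3.51)/0.16 = -19400 J.
Work done on the gas = −W_by = 19400 J.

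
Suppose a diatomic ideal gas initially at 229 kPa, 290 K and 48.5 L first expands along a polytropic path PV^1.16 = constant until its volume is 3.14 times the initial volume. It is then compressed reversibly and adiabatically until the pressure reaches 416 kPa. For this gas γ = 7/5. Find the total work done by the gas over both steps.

-5330 J

n = P₁V₁/(RT₁) = 229×48.5/(8.314×290) = 4.61 mol.
Step 1 — Polytropic n=1.16: T₂ = T₁(V₁/V₂)^(n−1) = 290×(0.318)^0.16 = 241 K; P₂ = P₁(V₁/V₂)^n = 60.7 kPa.
W = (P₁V₁−P₂V₂)/(n−1) = (229×48.5−60.7×152)/0.16 = 11600 J.
ΔU = nCvΔT = 4.61×20.8×(241−290) = -4650 J.
Q = ΔU + W = 6970 J.
State after step 1: P = 60.7 kPa, V = 152 L, T = 241 K.
Step 2 — Adiabatic: T₂/T₁ = (P₂/P₁)^((γ−1)/γ) ⇒ T₂ = 241×(6.85)^0.286 = 418 K; V₂ = 38.5 L.
ΔU = nCvΔT = 4.61×20.8×(418−241) = 16900 J.
Q = 0 for an adiabatic process, so W = −ΔU = -16900 J.
Net over both steps: W = -5330 J, Q = 6970 J, ΔU = 12300 J.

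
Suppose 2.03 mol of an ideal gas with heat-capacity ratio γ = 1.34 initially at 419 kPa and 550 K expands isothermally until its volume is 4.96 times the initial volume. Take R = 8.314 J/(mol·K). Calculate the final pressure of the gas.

84.5 kPa

V₁ = nRT₁/P₁ = 2.03×8.314×550/419 = 22.2 L.
Isothermal: T stays 550 K; PV = const ⇒ V₂ = 110 L, P₂ = 84.5 kPa.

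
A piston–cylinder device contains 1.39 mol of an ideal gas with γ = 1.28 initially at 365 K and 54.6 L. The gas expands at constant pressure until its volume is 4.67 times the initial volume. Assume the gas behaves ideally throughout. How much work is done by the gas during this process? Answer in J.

P₁ = nRT₁/V₁ = 1.39×8.314×365/54.6 = 77.3 kPa.
Isobaric: P stays 77.3 kPa; V/T = const ⇒ T₂ = 1700 K, V₂ = 255 L.
W = PΔV = 77.3×(255−54.6) kPa·L = 15500 J.

15500 J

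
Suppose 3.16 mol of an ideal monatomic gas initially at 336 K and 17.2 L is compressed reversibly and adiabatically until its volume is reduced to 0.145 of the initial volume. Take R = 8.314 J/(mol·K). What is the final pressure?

P₁ = nRT₁/V₁ = 3.16×8.314×336/17.2 = 513 kPa.
Adiabatic: TV^(γ−1) = const ⇒ T₂ = 336×(6.90)^0.667 = 1220 K; PV^γ = const ⇒ P₂ = 12800 kPa.

12800 kPa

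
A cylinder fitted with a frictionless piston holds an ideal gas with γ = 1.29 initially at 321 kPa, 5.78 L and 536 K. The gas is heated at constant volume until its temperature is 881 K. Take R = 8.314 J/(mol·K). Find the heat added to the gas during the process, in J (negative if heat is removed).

n = P₁V₁/(RT₁) = 321×5.78/(8.314×536) = 0.416 mol.
Isochoric: V stays 5.78 L; P/T = const ⇒ T₂ = 881 K, P₂ = 528 kPa.
W = 0 (no volume change).
ΔU = nCvΔT = 0.416×28.7×(881−536) = 4120 J.
Q = ΔU = 4120 J.

4120 J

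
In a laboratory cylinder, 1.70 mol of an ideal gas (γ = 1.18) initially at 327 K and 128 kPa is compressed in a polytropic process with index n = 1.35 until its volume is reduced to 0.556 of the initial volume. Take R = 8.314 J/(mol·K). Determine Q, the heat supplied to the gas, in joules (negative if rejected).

V₁ = nRT₁/P₁ = 1.70×8.314×327/128 = 36.1 L.
Polytropic n=1.35: T₂ = T₁(V₁/V₂)^(n−1) = 327×(1.80)^0.35 = 402 K; P₂ = P₁(V₁/V₂)^n = 283 kPa.
W = (P₁V₁−P₂V₂)/(n−1) = (128×36.1−283×20.1)/0.35 = -3010 J.
ΔU = nCvΔT = 1.70×46.2×(402−327) = 5860 J.
Q = ΔU + W = 2840 J.

2840 J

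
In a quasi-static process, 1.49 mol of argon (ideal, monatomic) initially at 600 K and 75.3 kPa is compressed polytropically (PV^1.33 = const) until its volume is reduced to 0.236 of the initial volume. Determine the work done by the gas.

-13700 J

V₁ = nRT₁/P₁ = 1.49×8.314×600/75.3 = 98.7 L.
Polytropic n=1.33: T₂ = T₁(V₁/V₂)^(n−1) = 600×(4.24)^0.33 = 966 K; P₂ = P₁(V₁/V₂)^n = 514 kPa.
W = (P₁V₁−P₂V₂)/(n−1) = (75.3×98.7−514×23.3)/0.33 = -13700 J.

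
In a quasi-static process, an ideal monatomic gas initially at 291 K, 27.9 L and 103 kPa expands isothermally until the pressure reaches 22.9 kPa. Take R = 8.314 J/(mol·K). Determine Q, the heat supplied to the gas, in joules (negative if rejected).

n = P₁V₁/(RT₁) = 103×27.9/(8.314×291) = 1.19 mol.
Isothermal: T stays 291 K; PV = const ⇒ V₂ = 125 L, P₂ = 22.9 kPa.
ΔU = 0 (ideal gas, T constant).
W = nRT ln(V₂/V₁) = 1.19×8.314×291×ln(4.50) = 4320 J.
Q = ΔU + W = 4320 J.

4320 J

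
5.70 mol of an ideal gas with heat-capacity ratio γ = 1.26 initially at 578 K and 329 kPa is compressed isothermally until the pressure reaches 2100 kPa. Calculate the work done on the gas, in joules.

50800 J

V₁ = nRT₁/P₁ = 5.70×8.314×578/329 = 83.3 L.
Isothermal: T stays 578 K; PV = const ⇒ V₂ = 13.0 L, P₂ = 2100 kPa.
W = nRT ln(V₂/V₁) = 5.70×8.314×578×ln(0.157) = -50800 J.
Work done on the gas = −W_by = 50800 J.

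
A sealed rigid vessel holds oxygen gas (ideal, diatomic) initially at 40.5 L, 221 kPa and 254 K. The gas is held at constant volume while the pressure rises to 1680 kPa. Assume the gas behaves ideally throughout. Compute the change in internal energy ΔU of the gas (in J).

n = P₁V₁/(RT₁) = 221×40.5/(8.314×254) = 4.24 mol.
Isochoric: V stays 40.5 L; P/T = const ⇒ T₂ = 1930 K, P₂ = 1680 kPa.
For an ideal gas ΔU = nCvΔT with Cv = (5/2)R = 20.8 J/(mol·K).
ΔU = 4.24×20.8×(1930−254) = 148000 J.

148000 J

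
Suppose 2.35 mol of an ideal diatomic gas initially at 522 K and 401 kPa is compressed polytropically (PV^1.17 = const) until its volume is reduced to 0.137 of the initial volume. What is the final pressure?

V₁ = nRT₁/P₁ = 2.35×8.314×522/401 = 25.4 L.
Polytropic n=1.17: T₂ = T₁(V₁/V₂)^(n−1) = 522×(7.30)^0.17 = 732 K; P₂ = P₁(V₁/V₂)^n = 4100 kPa.

4100 kPa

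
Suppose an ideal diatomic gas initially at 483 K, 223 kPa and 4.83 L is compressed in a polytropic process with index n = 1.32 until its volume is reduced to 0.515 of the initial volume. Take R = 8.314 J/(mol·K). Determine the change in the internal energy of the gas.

637 J

n = P₁V₁/(RT₁) = 223×4.83/(8.314×483) = 0.268 mol.
Polytropic n=1.32: T₂ = T₁(V₁/V₂)^(n−1) = 483×(1.94)^0.32 = 597 K; P₂ = P₁(V₁/V₂)^n = 535 kPa.
For an ideal gas ΔU = nCvΔT with Cv = (5/2)R = 20.8 J/(mol·K).
ΔU = 0.268×20.8×(597−483) = 637 J.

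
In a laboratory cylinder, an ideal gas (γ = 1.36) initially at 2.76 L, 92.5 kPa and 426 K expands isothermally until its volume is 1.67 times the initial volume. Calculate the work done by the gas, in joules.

n = P₁V₁/(RT₁) = 92.5×2.76/(8.314×426) = 0.0721 mol.
Isothermal: T stays 426 K; PV = const ⇒ V₂ = 4.61 L, P₂ = 55.4 kPa.
W = nRT ln(V₂/V₁) = 0.0721×8.314×426×ln(1.67) = 131 J.

131 J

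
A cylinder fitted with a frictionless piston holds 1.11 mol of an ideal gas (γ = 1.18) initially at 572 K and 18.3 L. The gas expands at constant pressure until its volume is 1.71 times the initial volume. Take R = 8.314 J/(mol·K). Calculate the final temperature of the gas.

978 K

P₁ = nRT₁/V₁ = 1.11×8.314×572/18.3 = 288 kPa.
Isobaric: P stays 288 kPa; V/T = const ⇒ T₂ = 978 K, V₂ = 31.3 L.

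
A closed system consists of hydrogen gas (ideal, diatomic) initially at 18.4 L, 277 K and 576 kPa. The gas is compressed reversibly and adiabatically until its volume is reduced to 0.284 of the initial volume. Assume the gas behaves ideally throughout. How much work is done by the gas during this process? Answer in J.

-17300 J

n = P₁V₁/(RT₁) = 576×18.4/(8.314×277) = 4.60 mol.
Adiabatic: TV^(γ−1) = const ⇒ T₂ = 277×(3.52)^0.400 = 458 K; PV^γ = const ⇒ P₂ = 3360 kPa.
ΔU = nCvΔT = 4.60×20.8×(458−277) = 17300 J.
Q = 0 for an adiabatic process, so W = −ΔU = -17300 J.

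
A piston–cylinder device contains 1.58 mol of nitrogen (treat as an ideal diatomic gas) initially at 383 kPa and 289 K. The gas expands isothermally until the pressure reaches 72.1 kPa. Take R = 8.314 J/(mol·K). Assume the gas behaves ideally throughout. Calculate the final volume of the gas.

52.7 L

V₁ = nRT₁/P₁ = 1.58×8.314×289/383 = 9.91 L.
Isothermal: T stays 289 K; PV = const ⇒ V₂ = 52.7 L, P₂ = 72.1 kPa.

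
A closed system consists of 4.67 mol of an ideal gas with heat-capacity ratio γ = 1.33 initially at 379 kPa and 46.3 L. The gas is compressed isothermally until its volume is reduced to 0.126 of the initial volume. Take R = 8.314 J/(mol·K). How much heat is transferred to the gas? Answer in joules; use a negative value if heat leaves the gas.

T₁ = P₁V₁/(nR) = 379×46.3/(4.67×8.314) = 452 K.
Isothermal: T stays 452 K; PV = const ⇒ V₂ = 5.83 L, P₂ = 3010 kPa.
ΔU = 0 (ideal gas, T constant).
W = nRT ln(V₂/V₁) = 4.67×8.314×452×ln(0.126) = -36300 J.
Q = ΔU + W = -36300 J.

-36300 J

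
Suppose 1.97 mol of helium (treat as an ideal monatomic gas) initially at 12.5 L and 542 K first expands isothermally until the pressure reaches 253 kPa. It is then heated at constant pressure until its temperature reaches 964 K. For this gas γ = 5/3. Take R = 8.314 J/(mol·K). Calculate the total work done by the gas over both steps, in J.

16100 J

P₁ = nRT₁/V₁ = 1.97×8.314×542/12.5 = 710 kPa.
Step 1 — Isothermal: T stays 542 K; PV = const ⇒ V₂ = 35.1 L, P₂ = 253 kPa.
ΔU = 0 (ideal gas, T constant).
W = nRT ln(V₂/V₁) = 1.97×8.314×542×ln(2.81) = 9160 J.
Q = ΔU + W = 9160 J.
State after step 1: P = 253 kPa, V = 35.1 L, T = 542 K.
Step 2 — Isobaric: P stays 253 kPa; V/T = const ⇒ T₂ = 964 K, V₂ = 62.4 L.
W = PΔV = 253×(62.4−35.1) kPa·L = 6910 J.
ΔU = nCvΔT = 1.97×12.5×(964−542) = 10400 J.
Q = ΔU + W = nCpΔT = 17300 J.
Net over both steps: W = 16100 J, Q = 26400 J, ΔU = 10400 J.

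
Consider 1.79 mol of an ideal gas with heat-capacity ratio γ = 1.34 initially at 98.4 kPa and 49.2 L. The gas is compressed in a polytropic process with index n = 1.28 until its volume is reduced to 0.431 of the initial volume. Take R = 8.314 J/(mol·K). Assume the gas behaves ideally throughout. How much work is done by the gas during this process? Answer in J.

-4590 J

T₁ = P₁V₁/(nR) = 98.4×49.2/(1.79×8.314) = 325 K.
Polytropic n=1.28: T₂ = T₁(V₁/V₂)^(n−1) = 325×(2.32)^0.28 = 412 K; P₂ = P₁(V₁/V₂)^n = 289 kPa.
W = (P₁V₁−P₂V₂)/(n−1) = (98.4×49.2−289×21.2)/0.28 = -4590 J.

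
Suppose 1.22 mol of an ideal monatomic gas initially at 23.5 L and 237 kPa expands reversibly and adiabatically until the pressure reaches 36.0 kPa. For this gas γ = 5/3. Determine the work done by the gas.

4420 J

T₁ = P₁V₁/(nR) = 237×23.5/(1.22×8.314) = 549 K.
Adiabatic: T₂/T₁ = (P₂/P₁)^((γ−1)/γ) ⇒ T₂ = 549×(0.152)^0.400 = 258 K; V₂ = 72.8 L.
ΔU = nCvΔT = 1.22×12.5×(258−549) = -4420 J.
Q = 0 for an adiabatic process, so W = −ΔU = 4420 J.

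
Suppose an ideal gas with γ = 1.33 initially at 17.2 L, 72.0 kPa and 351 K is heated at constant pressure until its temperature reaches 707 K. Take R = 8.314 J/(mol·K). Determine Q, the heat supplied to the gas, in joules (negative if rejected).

n = P₁V₁/(RT₁) = 72.0×17.2/(8.314×351) = 0.424 mol.
Isobaric: P stays 72.0 kPa; V/T = const ⇒ T₂ = 707 K, V₂ = 34.6 L.
W = PΔV = 72.0×(34.6−17.2) kPa·L = 1260 J.
ΔU = nCvΔT = 0.424×25.2×(707−351) = 3810 J.
Q = ΔU + W = nCpΔT = 5060 J.

5060 J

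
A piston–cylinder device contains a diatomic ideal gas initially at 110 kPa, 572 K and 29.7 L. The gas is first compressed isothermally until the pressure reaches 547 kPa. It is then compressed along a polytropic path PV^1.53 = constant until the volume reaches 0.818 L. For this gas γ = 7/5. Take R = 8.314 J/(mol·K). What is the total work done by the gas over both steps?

-16800 J

n = P₁V₁/(RT₁) = 110×29.7/(8.314×572) = 0.687 mol.
Step 1 — Isothermal: T stays 572 K; PV = const ⇒ V₂ = 5.97 L, P₂ = 547 kPa.
ΔU = 0 (ideal gas, T constant).
W = nRT ln(V₂/V₁) = 0.687×8.314×572×ln(0.201) = -5240 J.
Q = ΔU + W = -5240 J.
State after step 1: P = 547 kPa, V = 5.97 L, T = 572 K.
Step 2 — Polytropic n=1.53: T₂ = T₁(V₁/V₂)^(n−1) = 572×(7.30)^0.53 = 1640 K; P₂ = P₁(V₁/V₂)^n = 11500 kPa.
W = (P₁V₁−P₂V₂)/(n−1) = (547×5.97−11500×0.818)/0.53 = -11500 J.
ΔU = nCvΔT = 0.687×20.8×(1640−572) = 15300 J.
Q = ΔU + W = 3740 J.
Net over both steps: W = -16800 J, Q = -1500 J, ΔU = 15300 J.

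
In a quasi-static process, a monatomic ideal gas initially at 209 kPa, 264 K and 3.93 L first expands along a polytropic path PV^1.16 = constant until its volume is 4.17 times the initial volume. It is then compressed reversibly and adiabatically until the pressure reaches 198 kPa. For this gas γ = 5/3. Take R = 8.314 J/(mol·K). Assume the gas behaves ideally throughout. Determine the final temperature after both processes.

n = P₁V₁/(RT₁) = 209×3.93/(8.314×264) = 0.374 mol.
Step 1 — Polytropic n=1.16: T₂ = T₁(V₁/V₂)^(n−1) = 264×(0.240)^0.16 = 210 K; P₂ = P₁(V₁/V₂)^n = 39.9 kPa.
W = (P₁V₁−P₂V₂)/(n−1) = (209×3.93−39.9×16.4)/0.16 = 1050 J.
ΔU = nCvΔT = 0.374×12.5×(210−264) = -252 J.
Q = ΔU + W = 797 J.
State after step 1: P = 39.9 kPa, V = 16.4 L, T = 210 K.
Step 2 — Adiabatic: T₂/T₁ = (P₂/P₁)^((γ−1)/γ) ⇒ T₂ = 210×(4.96)^0.400 = 399 K; V₂ = 6.27 L.
ΔU = nCvΔT = 0.374×12.5×(399−210) = 881 J.
Q = 0 for an adiabatic process, so W = −ΔU = -881 J.
Net over both steps: W = 168 J, Q = 797 J, ΔU = 629 J.

399 K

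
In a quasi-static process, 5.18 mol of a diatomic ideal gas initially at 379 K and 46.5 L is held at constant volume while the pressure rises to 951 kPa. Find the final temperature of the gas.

1030 K

P₁ = nRT₁/V₁ = 5.18×8.314×379/46.5 = 351 kPa.
Isochoric: V stays 46.5 L; P/T = const ⇒ T₂ = 1030 K, P₂ = 951 kPa.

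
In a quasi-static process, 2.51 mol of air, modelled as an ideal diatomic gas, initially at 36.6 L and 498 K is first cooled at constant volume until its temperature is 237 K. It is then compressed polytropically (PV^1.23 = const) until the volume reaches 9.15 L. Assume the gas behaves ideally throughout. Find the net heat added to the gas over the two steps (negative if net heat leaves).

-17000 J

P₁ = nRT₁/V₁ = 2.51×8.314×498/36.6 = 284 kPa.
Step 1 — Isochoric: V stays 36.6 L; P/T = const ⇒ T₂ = 237 K, P₂ = 135 kPa.
W = 0 (no volume change).
ΔU = nCvΔT = 2.51×20.8×(237−498) = -13600 J.
Q = ΔU = -13600 J.
State after step 1: P = 135 kPa, V = 36.6 L, T = 237 K.
Step 2 — Polytropic n=1.23: T₂ = T₁(V₁/V₂)^(n−1) = 237×(4.00)^0.23 = 326 K; P₂ = P₁(V₁/V₂)^n = 744 kPa.
W = (P₁V₁−P₂V₂)/(n−1) = (135×36.6−744×9.15)/0.23 = -8080 J.
ΔU = nCvΔT = 2.51×20.8×(326−237) = 4640 J.
Q = ΔU + W = -3430 J.
Net over both steps: W = -8080 J, Q = -17000 J, ΔU = -8970 J.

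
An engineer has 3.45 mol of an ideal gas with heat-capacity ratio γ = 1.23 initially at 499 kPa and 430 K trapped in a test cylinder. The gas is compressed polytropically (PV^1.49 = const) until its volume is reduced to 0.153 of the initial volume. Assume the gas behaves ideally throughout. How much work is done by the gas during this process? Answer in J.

-38000 J

V₁ = nRT₁/P₁ = 3.45×8.314×430/499 = 24.7 L.
Polytropic n=1.49: T₂ = T₁(V₁/V₂)^(n−1) = 430×(6.54)^0.49 = 1080 K; P₂ = P₁(V₁/V₂)^n = 8180 kPa.
W = (P₁V₁−P₂V₂)/(n−1) = (499×24.7−8180×3.78)/0.49 = -38000 J.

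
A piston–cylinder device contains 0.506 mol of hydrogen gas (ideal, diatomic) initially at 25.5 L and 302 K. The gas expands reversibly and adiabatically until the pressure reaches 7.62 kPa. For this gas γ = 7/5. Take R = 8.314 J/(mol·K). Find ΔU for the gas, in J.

P₁ = nRT₁/V₁ = 0.506×8.314×302/25.5 = 49.8 kPa.
Adiabatic: T₂/T₁ = (P₂/P₁)^((γ−1)/γ) ⇒ T₂ = 302×(0.153)^0.286 = 177 K; V₂ = 97.5 L.
For an ideal gas ΔU = nCvΔT with Cv = (5/2)R = 20.8 J/(mol·K).
ΔU = 0.506×20.8×(177−302) = -1320 J.

-1320 J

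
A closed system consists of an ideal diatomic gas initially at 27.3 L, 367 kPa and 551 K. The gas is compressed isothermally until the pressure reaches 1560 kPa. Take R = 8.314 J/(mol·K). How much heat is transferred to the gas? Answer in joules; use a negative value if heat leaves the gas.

-14500 J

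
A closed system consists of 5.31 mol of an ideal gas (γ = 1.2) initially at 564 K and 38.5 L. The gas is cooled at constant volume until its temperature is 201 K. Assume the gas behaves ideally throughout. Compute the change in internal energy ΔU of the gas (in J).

P₁ = nRT₁/V₁ = 5.31×8.314×564/38.5 = 647 kPa.
Isochoric: V stays 38.5 L; P/T = const ⇒ T₂ = 201 K, P₂ = 230 kPa.
For an ideal gas ΔU = nCvΔT with Cv = R/(γ−1) = 41.6 J/(mol·K).
ΔU = 5.31×41.6×(201−564) = -80100 J.

-80100 J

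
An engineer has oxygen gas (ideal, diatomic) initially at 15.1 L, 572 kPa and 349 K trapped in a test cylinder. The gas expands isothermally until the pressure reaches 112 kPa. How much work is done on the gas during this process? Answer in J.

-14100 J

n = P₁V₁/(RT₁) = 572×15.1/(8.314×349) = 2.98 mol.
Isothermal: T stays 349 K; PV = const ⇒ V₂ = 77.1 L, P₂ = 112 kPa.
W = nRT ln(V₂/V₁) = 2.98×8.314×349×ln(5.11) = 14100 J.
Work done on the gas = −W_by = -14100 J.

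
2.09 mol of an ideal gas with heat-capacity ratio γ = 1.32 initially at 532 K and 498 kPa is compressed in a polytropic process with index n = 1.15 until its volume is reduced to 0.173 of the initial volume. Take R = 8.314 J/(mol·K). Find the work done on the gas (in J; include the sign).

V₁ = nRT₁/P₁ = 2.09×8.314×532/498 = 18.6 L.
Polytropic n=1.15: T₂ = T₁(V₁/V₂)^(n−1) = 532×(5.78)^0.15 = 692 K; P₂ = P₁(V₁/V₂)^n = 3750 kPa.
W = (P₁V₁−P₂V₂)/(n−1) = (498×18.6−3750×3.21)/0.15 = -18600 J.
Work done on the gas = −W_by = 18600 J.

18600 J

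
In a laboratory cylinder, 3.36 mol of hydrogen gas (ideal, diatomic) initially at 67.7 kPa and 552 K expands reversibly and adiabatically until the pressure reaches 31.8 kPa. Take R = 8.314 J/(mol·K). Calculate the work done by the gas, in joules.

7490 J

V₁ = nRT₁/P₁ = 3.36×8.314×552/67.7 = 228 L.
Adiabatic: T₂/T₁ = (P₂/P₁)^((γ−1)/γ) ⇒ T₂ = 552×(0.470)^0.286 = 445 K; V₂ = 391 L.
ΔU = nCvΔT = 3.36×20.8×(445−552) = -7490 J.
Q = 0 for an adiabatic process, so W = −ΔU = 7490 J.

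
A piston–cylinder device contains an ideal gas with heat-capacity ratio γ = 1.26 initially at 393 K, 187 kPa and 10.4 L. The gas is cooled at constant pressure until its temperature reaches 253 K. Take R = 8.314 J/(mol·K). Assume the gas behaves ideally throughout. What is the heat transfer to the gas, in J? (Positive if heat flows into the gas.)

-3360 J

n = P₁V₁/(RT₁) = 187×10.4/(8.314×393) = 0.595 mol.
Isobaric: P stays 187 kPa; V/T = const ⇒ T₂ = 253 K, V₂ = 6.70 L.
W = PΔV = 187×(6.70−10.4) kPa·L = -693 J.
ΔU = nCvΔT = 0.595×32.0×(253−393) = -2660 J.
Q = ΔU + W = nCpΔT = -3360 J.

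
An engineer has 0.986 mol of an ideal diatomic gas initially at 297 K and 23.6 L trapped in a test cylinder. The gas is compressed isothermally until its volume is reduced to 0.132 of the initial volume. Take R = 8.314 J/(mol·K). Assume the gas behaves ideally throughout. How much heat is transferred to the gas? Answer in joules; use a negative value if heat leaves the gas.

-4930 J

P₁ = nRT₁/V₁ = 0.986×8.314×297/23.6 = 103 kPa.
Isothermal: T stays 297 K; PV = const ⇒ V₂ = 3.12 L, P₂ = 782 kPa.
ΔU = 0 (ideal gas, T constant).
W = nRT ln(V₂/V₁) = 0.986×8.314×297×ln(0.132) = -4930 J.
Q = ΔU + W = -4930 J.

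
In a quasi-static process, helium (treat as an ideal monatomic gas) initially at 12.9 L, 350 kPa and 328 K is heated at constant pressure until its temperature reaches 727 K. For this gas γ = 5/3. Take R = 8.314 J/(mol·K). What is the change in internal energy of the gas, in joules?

n = P₁V₁/(RT₁) = 350×12.9/(8.314×328) = 1.66 mol.
Isobaric: P stays 350 kPa; V/T = const ⇒ T₂ = 727 K, V₂ = 28.6 L.
For an ideal gas ΔU = nCvΔT with Cv = (3/2)R = 12.5 J/(mol·K).
ΔU = 1.66×12.5×(727−328) = 8240 J.

8240 J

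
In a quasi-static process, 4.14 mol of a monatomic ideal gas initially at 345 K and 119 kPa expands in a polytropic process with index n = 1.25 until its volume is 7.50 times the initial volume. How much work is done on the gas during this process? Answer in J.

-18800 J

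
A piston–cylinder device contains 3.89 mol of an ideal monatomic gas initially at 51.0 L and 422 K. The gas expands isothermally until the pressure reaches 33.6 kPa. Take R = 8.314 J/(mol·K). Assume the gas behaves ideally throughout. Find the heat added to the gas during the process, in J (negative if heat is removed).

28300 J

P₁ = nRT₁/V₁ = 3.89×8.314×422/51.0 = 268 kPa.
Isothermal: T stays 422 K; PV = const ⇒ V₂ = 406 L, P₂ = 33.6 kPa.
ΔU = 0 (ideal gas, T constant).
W = nRT ln(V₂/V₁) = 3.89×8.314×422×ln(7.96) = 28300 J.
Q = ΔU + W = 28300 J.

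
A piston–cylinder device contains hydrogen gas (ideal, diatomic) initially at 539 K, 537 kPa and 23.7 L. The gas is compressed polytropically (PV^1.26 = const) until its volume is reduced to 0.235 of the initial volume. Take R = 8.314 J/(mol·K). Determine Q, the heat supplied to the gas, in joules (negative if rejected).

n = P₁V₁/(RT₁) = 537×23.7/(8.314×539) = 2.84 mol.
Polytropic n=1.26: T₂ = T₁(V₁/V₂)^(n−1) = 539×(4.26)^0.26 = 785 K; P₂ = P₁(V₁/V₂)^n = 3330 kPa.
W = (P₁V₁−P₂V₂)/(n−1) = (537×23.7−3330×5.57)/0.26 = -22400 J.
ΔU = nCvΔT = 2.84×20.8×(785−539) = 14500 J.
Q = ΔU + W = -7830 J.

-7830 J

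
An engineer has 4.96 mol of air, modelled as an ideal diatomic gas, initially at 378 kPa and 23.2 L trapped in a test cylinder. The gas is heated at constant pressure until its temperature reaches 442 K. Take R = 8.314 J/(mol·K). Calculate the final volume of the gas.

48.2 L

T₁ = P₁V₁/(nR) = 378×23.2/(4.96×8.314) = 213 K.
Isobaric: P stays 378 kPa; V/T = const ⇒ T₂ = 442 K, V₂ = 48.2 L.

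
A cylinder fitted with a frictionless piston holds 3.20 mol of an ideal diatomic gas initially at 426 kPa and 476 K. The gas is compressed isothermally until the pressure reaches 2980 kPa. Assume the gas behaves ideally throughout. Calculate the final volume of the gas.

4.25 L

V₁ = nRT₁/P₁ = 3.20×8.314×476/426 = 29.7 L.
Isothermal: T stays 476 K; PV = const ⇒ V₂ = 4.25 L, P₂ = 2980 kPa.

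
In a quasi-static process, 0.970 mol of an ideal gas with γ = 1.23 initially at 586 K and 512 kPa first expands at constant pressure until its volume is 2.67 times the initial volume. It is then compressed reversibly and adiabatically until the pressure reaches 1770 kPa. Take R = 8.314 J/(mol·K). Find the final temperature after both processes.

1970 K

V₁ = nRT₁/P₁ = 0.970×8.314×586/512 = 9.23 L.
Step 1 — Isobaric: P stays 512 kPa; V/T = const ⇒ T₂ = 1560 K, V₂ = 24.6 L.
W = PΔV = 512×(24.6−9.23) kPa·L = 7890 J.
ΔU = nCvΔT = 0.970×36.1×(1560−586) = 34300 J.
Q = ΔU + W = nCpΔT = 42200 J.
State after step 1: P = 512 kPa, V = 24.6 L, T = 1560 K.
Step 2 — Adiabatic: T₂/T₁ = (P₂/P₁)^((γ−1)/γ) ⇒ T₂ = 1560×(3.46)^0.187 = 1970 K; V₂ = 8.99 L.
ΔU = nCvΔT = 0.970×36.1×(1970−1560) = 14300 J.
Q = 0 for an adiabatic process, so W = −ΔU = -14300 J.
Net over both steps: W = -6430 J, Q = 42200 J, ΔU = 48600 J.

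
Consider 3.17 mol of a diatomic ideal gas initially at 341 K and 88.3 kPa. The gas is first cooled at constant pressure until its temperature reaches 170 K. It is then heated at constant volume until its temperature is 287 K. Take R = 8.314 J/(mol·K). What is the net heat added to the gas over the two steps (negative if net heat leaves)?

-8060 J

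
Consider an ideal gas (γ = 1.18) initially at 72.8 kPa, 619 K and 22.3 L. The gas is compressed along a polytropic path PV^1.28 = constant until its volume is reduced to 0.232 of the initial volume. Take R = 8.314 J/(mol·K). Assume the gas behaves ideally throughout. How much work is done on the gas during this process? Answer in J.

n = P₁V₁/(RT₁) = 72.8×22.3/(8.314×619) = 0.315 mol.
Polytropic n=1.28: T₂ = T₁(V₁/V₂)^(n−1) = 619×(4.31)^0.28 = 932 K; P₂ = P₁(V₁/V₂)^n = 472 kPa.
W = (P₁V₁−P₂V₂)/(n−1) = (72.8×22.3−472×5.17)/0.28 = -2930 J.
Work done on the gas = −W_by = 2930 J.

2930 J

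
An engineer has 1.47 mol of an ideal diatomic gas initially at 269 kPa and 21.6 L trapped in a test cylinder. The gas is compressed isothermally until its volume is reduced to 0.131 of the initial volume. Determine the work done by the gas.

-11800 J

T₁ = P₁V₁/(nR) = 269×21.6/(1.47×8.314) = 475 K.
Isothermal: T stays 475 K; PV = const ⇒ V₂ = 2.83 L, P₂ = 2050 kPa.
W = nRT ln(V₂/V₁) = 1.47×8.314×475×ln(0.131) = -11800 J.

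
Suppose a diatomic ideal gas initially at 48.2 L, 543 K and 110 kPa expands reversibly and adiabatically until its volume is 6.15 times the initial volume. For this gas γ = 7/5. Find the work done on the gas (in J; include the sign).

n = P₁V₁/(RT₁) = 110×48.2/(8.314×543) = 1.17 mol.
Adiabatic: TV^(γ−1) = const ⇒ T₂ = 543×(0.163)^0.400 = 263 K; PV^γ = const ⇒ P₂ = 8.65 kPa.
ΔU = nCvΔT = 1.17×20.8×(263−543) = -6850 J.
Q = 0 for an adiabatic process, so W = −ΔU = 6850 J.
Work done on the gas = −W_by = -6850 J.

-6850 J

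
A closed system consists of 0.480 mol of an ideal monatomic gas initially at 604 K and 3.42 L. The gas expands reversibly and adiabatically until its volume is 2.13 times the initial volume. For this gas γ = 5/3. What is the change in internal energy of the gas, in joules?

P₁ = nRT₁/V₁ = 0.480×8.314×604/3.42 = 705 kPa.
Adiabatic: TV^(γ−1) = const ⇒ T₂ = 604×(0.469)^0.667 = 365 K; PV^γ = const ⇒ P₂ = 200 kPa.
For an ideal gas ΔU = nCvΔT with Cv = (3/2)R = 12.5 J/(mol·K).
ΔU = 0.480×12.5×(365−604) = -1430 J.

-1430 J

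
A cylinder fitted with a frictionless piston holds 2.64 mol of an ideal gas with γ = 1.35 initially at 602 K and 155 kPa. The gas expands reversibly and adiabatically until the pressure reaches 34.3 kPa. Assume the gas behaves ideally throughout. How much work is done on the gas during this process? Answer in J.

-12200 J

V₁ = nRT₁/P₁ = 2.64×8.314×602/155 = 85.2 L.
Adiabatic: T₂/T₁ = (P₂/P₁)^((γ−1)/γ) ⇒ T₂ = 602×(0.221)^0.259 = 407 K; V₂ = 261 L.
ΔU = nCvΔT = 2.64×23.8×(407−602) = -12200 J.
Q = 0 for an adiabatic process, so W = −ΔU = 12200 J.
Work done on the gas = −W_by = -12200 J.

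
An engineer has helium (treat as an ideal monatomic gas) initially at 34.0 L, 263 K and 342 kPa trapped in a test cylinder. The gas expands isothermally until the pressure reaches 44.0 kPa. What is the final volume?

264 L

Isothermal: T stays 263 K; PV = const ⇒ V₂ = 264 L, P₂ = 44.0 kPa.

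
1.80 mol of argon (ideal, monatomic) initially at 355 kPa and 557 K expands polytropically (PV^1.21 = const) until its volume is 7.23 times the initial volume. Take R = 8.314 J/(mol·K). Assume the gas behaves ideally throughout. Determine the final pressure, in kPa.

32.4 kPa

V₁ = nRT₁/P₁ = 1.80×8.314×557/355 = 23.5 L.
Polytropic n=1.21: T₂ = T₁(V₁/V₂)^(n−1) = 557×(0.138)^0.21 = 368 K; P₂ = P₁(V₁/V₂)^n = 32.4 kPa.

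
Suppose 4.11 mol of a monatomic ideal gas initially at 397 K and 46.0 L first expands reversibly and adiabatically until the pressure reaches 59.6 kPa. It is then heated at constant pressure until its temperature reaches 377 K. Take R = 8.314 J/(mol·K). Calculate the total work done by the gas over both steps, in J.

P₁ = nRT₁/V₁ = 4.11×8.314×397/46.0 = 295 kPa.
Step 1 — Adiabatic: T₂/T₁ = (P₂/P₁)^((γ−1)/γ) ⇒ T₂ = 397×(0.202)^0.400 = 209 K; V₂ = 120 L.
ΔU = nCvΔT = 4.11×12.5×(209−397) = -9610 J.
Q = 0 for an adiabatic process, so W = −ΔU = 9610 J.
State after step 1: P = 59.6 kPa, V = 120 L, T = 209 K.
Step 2 — Isobaric: P stays 59.6 kPa; V/T = const ⇒ T₂ = 377 K, V₂ = 216 L.
W = PΔV = 59.6×(216−120) kPa·L = 5730 J.
ΔU = nCvΔT = 4.11×12.5×(377−209) = 8590 J.
Q = ΔU + W = nCpΔT = 14300 J.
Net over both steps: W = 15300 J, Q = 14300 J, ΔU = -1030 J.

15300 J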